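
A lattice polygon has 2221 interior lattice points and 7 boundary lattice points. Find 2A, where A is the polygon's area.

4447

Pick's theorem states A = I + B/2 − 1, so A = 2221 + 7/2 − 1 = 4447/2.
Hence 2A = 4447.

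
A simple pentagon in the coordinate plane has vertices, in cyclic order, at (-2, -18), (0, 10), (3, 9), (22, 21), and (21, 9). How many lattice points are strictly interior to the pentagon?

392

By the shoelace formula, twice the signed area is |[(-2)·10 − 0·(-18)] + [0·9 − 3·10] + [3·21 − 22·9] + [22·9 − 21·21] + [21·(-18) − (-2)·9]| = 788, so the area is 394.
Summing gcd(|Δx|,|Δy|) over the edges gives the boundary count: gcd(2,28) + gcd(3,1) + gcd(19,12) + gcd(1,12) + gcd(23,27) = 2+1+1+1+1 = 6.
By Pick's theorem A = I + B/2 − 1, so I = 394 − 6/2 + 1 = 392.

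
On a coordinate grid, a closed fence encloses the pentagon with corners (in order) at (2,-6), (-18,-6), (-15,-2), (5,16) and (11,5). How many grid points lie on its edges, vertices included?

25

The number of boundary lattice points is Σ gcd(|Δx|,|Δy|) = gcd(20,0) + gcd(3,4) + gcd(20,18) + gcd(6,11) + gcd(9,11) = 20+1+2+1+1 = 25.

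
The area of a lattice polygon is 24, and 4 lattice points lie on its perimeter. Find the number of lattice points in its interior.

23

Pick's theorem A = I + B/2 − 1 rearranges to I = A − B/2 + 1 = 24 − 4/2 + 1 = 23.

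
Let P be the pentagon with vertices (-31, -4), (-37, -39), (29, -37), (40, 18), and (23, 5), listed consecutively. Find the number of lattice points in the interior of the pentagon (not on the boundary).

By the shoelace formula, twice the signed area is |((-31)·(-39) − (-37)·(-4)) + ((-37)·(-37) − 29·(-39)) + (29·18 − 40·(-37)) + (40·5 − 23·18) + (23·(-4) − (-31)·5)| = 5412, so the area is 2706.
Along each edge there are gcd(|Δx|,|Δy|)+1 lattice points, so counting each shared vertex once the boundary has gcd(6,35) + gcd(66,2) + gcd(11,55) + gcd(17,13) + gcd(54,9) = 1+2+11+1+9 = 24.
Pick's theorem gives I = A − B/2 + 1 = 2706 − 24/2 + 1 = 2695.

2695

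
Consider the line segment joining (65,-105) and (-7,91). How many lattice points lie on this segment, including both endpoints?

5

The number of lattice points on a segment between lattice points is gcd(|Δx|,|Δy|) + 1 = gcd(72,196) + 1 = 4 + 1 = 5.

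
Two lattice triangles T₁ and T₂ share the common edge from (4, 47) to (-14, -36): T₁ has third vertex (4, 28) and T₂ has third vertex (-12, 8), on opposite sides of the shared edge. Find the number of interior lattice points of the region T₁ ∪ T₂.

The union is the simple quadrilateral with vertices (4, 47), (4, 28), (-14, -36), (-12, 8) in order.
The shoelace formula gives twice the area as |(4·28 − 4·47) + (4·(-36) − (-14)·28) + ((-14)·8 − (-12)·(-36)) + ((-12)·47 − 4·8)| = 968, so the area is 484.
Summing gcd(|Δx|,|Δy|) over the edges gives the boundary count: gcd(0,19) + gcd(18,64) + gcd(2,44) + gcd(16,39) = 19+2+2+1 = 24.
By Pick's theorem I = A − B/2 + 1 = 484 − 24/2 + 1 = 473.

473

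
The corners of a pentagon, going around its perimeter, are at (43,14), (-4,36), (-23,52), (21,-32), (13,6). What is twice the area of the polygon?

2334

Using the shoelace formula, 2A = |(43·36 − (-4)·14) + ((-4)·52 − (-23)·36) + ((-23)·(-32) − 21·52) + (21·6 − 13·(-32)) + (13·14 − 43·6)| = 2334, so the area is 1167.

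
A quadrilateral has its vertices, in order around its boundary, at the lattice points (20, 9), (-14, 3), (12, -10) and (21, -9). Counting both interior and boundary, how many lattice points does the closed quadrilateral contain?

The shoelace formula gives twice the area as |(20·3 − (-14)·9) + ((-14)·(-10) − 12·3) + (12·(-9) − 21·(-10)) + (21·9 − 20·(-9))| = 761, so the area is 380.5.
Summing gcd(|Δx|,|Δy|) over the edges gives the boundary count: gcd(34,6) + gcd(26,13) + gcd(9,1) + gcd(1,18) = 2+13+1+1 = 17.
Pick's theorem gives I = A − B/2 + 1 = 380.5 − 17/2 + 1 = 373, so the closed region contains I + B = 373 + 17 = 390 lattice points.

390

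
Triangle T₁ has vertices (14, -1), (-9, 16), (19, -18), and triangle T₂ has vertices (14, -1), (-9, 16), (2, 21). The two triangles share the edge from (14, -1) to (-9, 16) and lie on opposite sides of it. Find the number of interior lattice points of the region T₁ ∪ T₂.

The union is the simple quadrilateral with vertices (14, -1), (19, -18), (-9, 16), (2, 21) in order.
Using the shoelace formula, 2A = |(14·(-18) − 19·(-1)) + (19·16 − (-9)·(-18)) + ((-9)·21 − 2·16) + (2·(-1) − 14·21)| = 608, so the area is 304.
Along each edge there are gcd(|Δx|,|Δy|)+1 lattice points, so counting each shared vertex once the boundary has gcd(5,17) + gcd(28,34) + gcd(11,5) + gcd(12,22) = 1+2+1+2 = 6.
By Pick's theorem I = A − B/2 + 1 = 304 − 6/2 + 1 = 302.

302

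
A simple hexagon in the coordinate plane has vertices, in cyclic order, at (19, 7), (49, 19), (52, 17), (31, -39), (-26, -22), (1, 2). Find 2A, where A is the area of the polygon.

4449

Using the shoelace formula, 2A = |[19·19 − 49·7] + [49·17 − 52·19] + [52·(-39) − 31·17] + [31·(-22) − (-26)·(-39)] + [(-26)·2 − 1·(-22)] + [1·7 − 19·2]| = 4449, so the area is 2224.5.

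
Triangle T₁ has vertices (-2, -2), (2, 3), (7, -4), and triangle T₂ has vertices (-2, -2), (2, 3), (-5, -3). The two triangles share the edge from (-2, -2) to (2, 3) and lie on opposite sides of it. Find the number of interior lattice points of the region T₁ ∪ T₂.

The union is the simple quadrilateral with vertices (-2, -2), (7, -4), (2, 3), (-5, -3) in order.
Using the shoelace formula, 2A = |((-2)·(-4) − 7·(-2)) + (7·3 − 2·(-4)) + (2·(-3) − (-5)·3) + ((-5)·(-2) − (-2)·(-3))| = 64, so the area is 32.
The number of boundary lattice points is Σ gcd(|Δx|,|Δy|) = gcd(9,2) + gcd(5,7) + gcd(7,6) + gcd(3,1) = 1+1+1+1 = 4.
By Pick's theorem I = A − B/2 + 1 = 32 − 4/2 + 1 = 31.

31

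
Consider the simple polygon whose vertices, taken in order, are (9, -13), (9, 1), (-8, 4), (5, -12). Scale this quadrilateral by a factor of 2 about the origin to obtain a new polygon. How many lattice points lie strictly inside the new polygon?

562

Using the shoelace formula, 2A = |(9·1 − 9·(-13)) + (9·4 − (-8)·1) + ((-8)·(-12) − 5·4) + (5·(-13) − 9·(-12))| = 289, so the area is 144.5.
The number of boundary lattice points is Σ gcd(|Δx|,|Δy|) = gcd(0,14) + gcd(17,3) + gcd(13,16) + gcd(4,1) = 14+1+1+1 = 17.
Scaling by 2 multiplies the area by 2² = 4 (so the new area is 578) and multiplies the boundary lattice-point count by 2, giving 34.
By Pick's theorem, the interior count of the dilated polygon is 578 − 34/2 + 1 = 562.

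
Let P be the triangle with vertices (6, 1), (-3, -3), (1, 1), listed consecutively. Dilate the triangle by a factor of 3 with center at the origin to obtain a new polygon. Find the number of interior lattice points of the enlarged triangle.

By the shoelace formula, twice the signed area is |[6·(-3) − (-3)·1] + [(-3)·1 − 1·(-3)] + [1·1 − 6·1]| = 20, so the area is 10.
Summing gcd(|Δx|,|Δy|) over the edges gives the boundary count: gcd(9,4) + gcd(4,4) + gcd(5,0) = 1+4+5 = 10.
Scaling by 3 multiplies the area by 3² = 9 (so the new area is 90) and multiplies the boundary lattice-point count by 3, giving 30.
By Pick's theorem, the interior count of the dilated polygon is 90 − 30/2 + 1 = 76.

76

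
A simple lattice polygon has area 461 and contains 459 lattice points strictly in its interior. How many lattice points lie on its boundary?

6

Pick's theorem gives A = I + B/2 − 1, so B = 2(A − I + 1) = 2(461 − 459 + 1) = 6.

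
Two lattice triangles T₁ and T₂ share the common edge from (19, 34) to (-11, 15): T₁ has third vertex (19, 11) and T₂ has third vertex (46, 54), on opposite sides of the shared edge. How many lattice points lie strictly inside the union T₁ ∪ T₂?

The union is the simple quadrilateral with vertices (19, 34), (19, 11), (-11, 15), (46, 54) in order.
By the shoelace formula, twice the signed area is |[19·11 − 19·34] + [19·15 − (-11)·11] + [(-11)·54 − 46·15] + [46·34 − 19·54]| = 777, so the area is 777/2.
The number of boundary lattice points is Σ gcd(|Δx|,|Δy|) = gcd(0,23) + gcd(30,4) + gcd(57,39) + gcd(27,20) = 23+2+3+1 = 29.
By Pick's theorem I = A − B/2 + 1 = 777/2 − 29/2 + 1 = 375.

375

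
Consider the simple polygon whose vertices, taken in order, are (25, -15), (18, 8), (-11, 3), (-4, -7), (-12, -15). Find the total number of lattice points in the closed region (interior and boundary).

641

By the shoelace formula, twice the signed area is |(25·8 − 18·(-15)) + (18·3 − (-11)·8) + ((-11)·(-7) − (-4)·3) + ((-4)·(-15) − (-12)·(-7)) + ((-12)·(-15) − 25·(-15))| = 1232, so the area is 616.
The number of boundary lattice points is Σ gcd(|Δx|,|Δy|) = gcd(7,23) + gcd(29,5) + gcd(7,10) + gcd(8,8) + gcd(37,0) = 1+1+1+8+37 = 48.
Pick's theorem gives I = A − B/2 + 1 = 616 − 48/2 + 1 = 593, so the closed region contains I + B = 593 + 48 = 641 lattice points.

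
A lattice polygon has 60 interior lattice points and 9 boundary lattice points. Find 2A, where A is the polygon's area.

127

Pick's theorem states A = I + B/2 − 1, so A = 60 + 9/2 − 1 = 127/2.
Hence 2A = 127.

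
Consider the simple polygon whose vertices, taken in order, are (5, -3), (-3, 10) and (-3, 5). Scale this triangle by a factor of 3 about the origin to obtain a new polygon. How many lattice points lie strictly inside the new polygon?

By the shoelace formula, twice the signed area is |[5·10 − (-3)·(-3)] + [(-3)·5 − (-3)·10] + [(-3)·(-3) − 5·5]| = 40, so the area is 20.
Along each edge there are gcd(|Δx|,|Δy|)+1 lattice points, so counting each shared vertex once the boundary has gcd(8,13) + gcd(0,5) + gcd(8,8) = 1+5+8 = 14.
Scaling by 3 multiplies the area by 3² = 9 (so the new area is 180) and multiplies the boundary lattice-point count by 3, giving 42.
By Pick's theorem, the interior count of the dilated polygon is 180 − 42/2 + 1 = 160.

160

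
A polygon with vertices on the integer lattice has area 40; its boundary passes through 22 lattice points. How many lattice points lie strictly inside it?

30

Pick's theorem A = I + B/2 − 1 rearranges to I = A − B/2 + 1 = 40 − 22/2 + 1 = 30.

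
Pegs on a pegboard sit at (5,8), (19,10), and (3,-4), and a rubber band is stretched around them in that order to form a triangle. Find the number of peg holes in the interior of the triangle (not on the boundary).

The shoelace formula gives twice the area as |[5·10 − 19·8] + [19·(-4) − 3·10] + [3·8 − 5·(-4)]| = 164, so the area is 82.
The number of boundary lattice points is Σ gcd(|Δx|,|Δy|) = gcd(14,2) + gcd(16,14) + gcd(2,12) = 2+2+2 = 6.
By Pick's theorem A = I + B/2 − 1, so I = 82 − 6/2 + 1 = 80.

80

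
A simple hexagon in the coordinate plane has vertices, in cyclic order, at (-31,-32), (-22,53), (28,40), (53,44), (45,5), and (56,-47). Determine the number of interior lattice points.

6476

The shoelace formula gives twice the area as |[(-31)·53 − (-22)·(-32)] + [(-22)·40 − 28·53] + [28·44 − 53·40] + [53·5 − 45·44] + [45·(-47) − 56·5] + [56·(-32) − (-31)·(-47)]| = 12958, so the area is 6479.
The number of boundary lattice points is Σ gcd(|Δx|,|Δy|) = gcd(9,85) + gcd(50,13) + gcd(25,4) + gcd(8,39) + gcd(11,52) + gcd(87,15) = 1+1+1+1+1+3 = 8.
By Pick's theorem A = I + B/2 − 1, so I = 6479 − 8/2 + 1 = 6476.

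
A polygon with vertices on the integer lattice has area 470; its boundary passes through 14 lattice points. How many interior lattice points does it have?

464

From Pick's theorem, I = A − B/2 + 1 = 470 − 14/2 + 1 = 464.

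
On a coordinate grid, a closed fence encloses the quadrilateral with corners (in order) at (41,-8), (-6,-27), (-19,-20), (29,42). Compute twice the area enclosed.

3720

The shoelace formula gives twice the area as |(41·(-27) − (-6)·(-8)) + ((-6)·(-20) − (-19)·(-27)) + ((-19)·42 − 29·(-20)) + (29·(-8) − 41·42)| = 3720, so the area is 1860.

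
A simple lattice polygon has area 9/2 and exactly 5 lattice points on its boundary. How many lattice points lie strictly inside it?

3

Pick's theorem A = I + B/2 − 1 rearranges to I = A − B/2 + 1 = 9/2 − 5/2 + 1 = 3.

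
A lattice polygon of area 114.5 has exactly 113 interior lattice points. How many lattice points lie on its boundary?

Pick's theorem gives A = I + B/2 − 1, so B = 2(A − I + 1) = 2(114.5 − 113 + 1) = 5.

5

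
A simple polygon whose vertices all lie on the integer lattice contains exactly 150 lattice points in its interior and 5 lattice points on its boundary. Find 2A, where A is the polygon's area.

303

Pick's theorem states A = I + B/2 − 1, so A = 150 + 5/2 − 1 = 303/2.
Hence 2A = 303.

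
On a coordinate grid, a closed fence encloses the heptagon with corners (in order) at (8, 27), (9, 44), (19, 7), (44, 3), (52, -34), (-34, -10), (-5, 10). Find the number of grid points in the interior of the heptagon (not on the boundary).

The shoelace formula gives twice the area as |(8·44 − 9·27) + (9·7 − 19·44) + (19·3 − 44·7) + (44·(-34) − 52·3) + (52·(-10) − (-34)·(-34)) + ((-34)·10 − (-5)·(-10)) + ((-5)·27 − 8·10)| = 4848, so the area is 2424.
Along each edge there are gcd(|Δx|,|Δy|)+1 lattice points, so counting each shared vertex once the boundary has gcd(1,17) + gcd(10,37) + gcd(25,4) + gcd(8,37) + gcd(86,24) + gcd(29,20) + gcd(13,17) = 1+1+1+1+2+1+1 = 8.
By Pick's theorem A = I + B/2 − 1, so I = 2424 − 8/2 + 1 = 2421.

2421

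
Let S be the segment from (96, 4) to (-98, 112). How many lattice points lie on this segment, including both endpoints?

The number of lattice points on a segment between lattice points is gcd(|Δx|,|Δy|) + 1 = gcd(194,108) + 1 = 2 + 1 = 3.

3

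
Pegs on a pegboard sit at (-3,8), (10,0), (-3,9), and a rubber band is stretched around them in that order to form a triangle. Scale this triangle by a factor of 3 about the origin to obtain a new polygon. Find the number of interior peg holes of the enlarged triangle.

55

The shoelace formula gives twice the area as |((-3)·0 − 10·8) + (10·9 − (-3)·0) + ((-3)·8 − (-3)·9)| = 13, so the area is 13/2.
Summing gcd(|Δx|,|Δy|) over the edges gives the boundary count: gcd(13,8) + gcd(13,9) + gcd(0,1) = 1+1+1 = 3.
Scaling by 3 multiplies the area by 3² = 9 (so the new area is 117/2) and multiplies the boundary lattice-point count by 3, giving 9.
By Pick's theorem, the interior count of the dilated polygon is 117/2 − 9/2 + 1 = 55.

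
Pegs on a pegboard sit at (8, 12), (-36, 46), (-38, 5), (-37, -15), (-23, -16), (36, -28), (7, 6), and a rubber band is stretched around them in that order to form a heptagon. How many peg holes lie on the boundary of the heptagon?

Along each edge there are gcd(|Δx|,|Δy|)+1 lattice points, so counting each shared vertex once the boundary has gcd(44,34) + gcd(2,41) + gcd(1,20) + gcd(14,1) + gcd(59,12) + gcd(29,34) + gcd(1,6) = 2+1+1+1+1+1+1 = 8.

8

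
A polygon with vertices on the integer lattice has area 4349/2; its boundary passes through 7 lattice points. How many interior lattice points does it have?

Pick's theorem A = I + B/2 − 1 rearranges to I = A − B/2 + 1 = 4349/2 − 7/2 + 1 = 2172.

2172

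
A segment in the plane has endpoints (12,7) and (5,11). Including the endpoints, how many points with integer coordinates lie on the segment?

2

The number of lattice points on a segment between lattice points is gcd(|Δx|,|Δy|) + 1 = gcd(7,4) + 1 = 1 + 1 = 2.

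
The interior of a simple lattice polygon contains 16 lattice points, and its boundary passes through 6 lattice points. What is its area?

By Pick's theorem, A = I + B/2 − 1 = 16 + 6/2 − 1 = 18.

18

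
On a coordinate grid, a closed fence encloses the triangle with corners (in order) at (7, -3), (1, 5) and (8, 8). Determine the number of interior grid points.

36

Using the shoelace formula, 2A = |[7·5 − 1·(-3)] + [1·8 − 8·5] + [8·(-3) − 7·8]| = 74, so the area is 37.
The number of boundary lattice points is Σ gcd(|Δx|,|Δy|) = gcd(6,8) + gcd(7,3) + gcd(1,11) = 2+1+1 = 4.
Pick's theorem gives I = A − B/2 + 1 = 37 − 4/2 + 1 = 36.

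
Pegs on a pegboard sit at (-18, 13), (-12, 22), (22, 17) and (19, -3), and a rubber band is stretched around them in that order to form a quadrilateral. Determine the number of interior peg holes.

Using the shoelace formula, 2A = |[(-18)·22 − (-12)·13] + [(-12)·17 − 22·22] + [22·(-3) − 19·17] + [19·13 − (-18)·(-3)]| = 1124, so the area is 562.
Summing gcd(|Δx|,|Δy|) over the edges gives the boundary count: gcd(6,9) + gcd(34,5) + gcd(3,20) + gcd(37,16) = 3+1+1+1 = 6.
Pick's theorem gives I = A − B/2 + 1 = 562 − 6/2 + 1 = 560.

560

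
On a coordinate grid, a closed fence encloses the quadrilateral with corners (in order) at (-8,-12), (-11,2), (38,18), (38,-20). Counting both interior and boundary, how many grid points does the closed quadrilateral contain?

1263

The shoelace formula gives twice the area as |[(-8)·2 − (-11)·(-12)] + [(-11)·18 − 38·2] + [38·(-20) − 38·18] + [38·(-12) − (-8)·(-20)]| = 2482, so the area is 1241.
The number of boundary lattice points is Σ gcd(|Δx|,|Δy|) = gcd(3,14) + gcd(49,16) + gcd(0,38) + gcd(46,8) = 1+1+38+2 = 42.
Pick's theorem gives I = A − B/2 + 1 = 1241 − 42/2 + 1 = 1221, so the closed region contains I + B = 1221 + 42 = 1263 lattice points.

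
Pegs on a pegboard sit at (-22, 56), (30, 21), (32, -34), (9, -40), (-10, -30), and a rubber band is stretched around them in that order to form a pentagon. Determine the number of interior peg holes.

3347

By the shoelace formula, twice the signed area is |((-22)·21 − 30·56) + (30·(-34) − 32·21) + (32·(-40) − 9·(-34)) + (9·(-30) − (-10)·(-40)) + ((-10)·56 − (-22)·(-30))| = 6698, so the area is 3349.
The number of boundary lattice points is Σ gcd(|Δx|,|Δy|) = gcd(52,35) + gcd(2,55) + gcd(23,6) + gcd(19,10) + gcd(12,86) = 1+1+1+1+2 = 6.
By Pick's theorem A = I + B/2 − 1, so I = 3349 − 6/2 + 1 = 3347.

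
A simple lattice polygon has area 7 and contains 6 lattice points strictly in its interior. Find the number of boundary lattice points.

Pick's theorem gives A = I + B/2 − 1, so B = 2(A − I + 1) = 2(7 − 6 + 1) = 4.

4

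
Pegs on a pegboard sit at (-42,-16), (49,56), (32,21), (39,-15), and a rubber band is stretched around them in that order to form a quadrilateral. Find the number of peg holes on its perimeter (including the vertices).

4

Along each edge there are gcd(|Δx|,|Δy|)+1 lattice points, so counting each shared vertex once the boundary has gcd(91,72) + gcd(17,35) + gcd(7,36) + gcd(81,1) = 1+1+1+1 = 4.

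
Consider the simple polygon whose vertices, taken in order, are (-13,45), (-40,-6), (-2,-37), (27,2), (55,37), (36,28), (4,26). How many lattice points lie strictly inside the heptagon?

The shoelace formula gives twice the area as |[(-13)·(-6) − (-40)·45] + [(-40)·(-37) − (-2)·(-6)] + [(-2)·2 − 27·(-37)] + [27·37 − 55·2] + [55·28 − 36·37] + [36·26 − 4·28] + [4·45 − (-13)·26]| = 6780, so the area is 3390.
Along each edge there are gcd(|Δx|,|Δy|)+1 lattice points, so counting each shared vertex once the boundary has gcd(27,51) + gcd(38,31) + gcd(29,39) + gcd(28,35) + gcd(19,9) + gcd(32,2) + gcd(17,19) = 3+1+1+7+1+2+1 = 16.
Pick's theorem gives I = A − B/2 + 1 = 3390 − 16/2 + 1 = 3383.

3383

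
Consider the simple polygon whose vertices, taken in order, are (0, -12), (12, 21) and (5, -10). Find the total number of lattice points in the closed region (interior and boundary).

74

The shoelace formula gives twice the area as |(0·21 − 12·(-12)) + (12·(-10) − 5·21) + (5·(-12) − 0·(-10))| = 141, so the area is 70.5.
Along each edge there are gcd(|Δx|,|Δy|)+1 lattice points, so counting each shared vertex once the boundary has gcd(12,33) + gcd(7,31) + gcd(5,2) = 3+1+1 = 5.
Pick's theorem gives I = A − B/2 + 1 = 70.5 − 5/2 + 1 = 69, so the closed region contains I + B = 69 + 5 = 74 lattice points.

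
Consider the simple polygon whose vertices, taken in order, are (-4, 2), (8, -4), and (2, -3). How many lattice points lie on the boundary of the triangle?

Summing gcd(|Δx|,|Δy|) over the edges gives the boundary count: gcd(12,6) + gcd(6,1) + gcd(6,5) = 6+1+1 = 8.

8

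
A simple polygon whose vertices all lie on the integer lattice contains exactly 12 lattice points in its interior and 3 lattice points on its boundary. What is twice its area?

By Pick's theorem, A = I + B/2 − 1 = 12 + 3/2 − 1 = 25/2.
Hence 2A = 25.

25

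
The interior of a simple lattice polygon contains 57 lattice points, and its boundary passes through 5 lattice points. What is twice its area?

By Pick's theorem, A = I + B/2 − 1 = 57 + 5/2 − 1 = 117/2.
Hence 2A = 117.

117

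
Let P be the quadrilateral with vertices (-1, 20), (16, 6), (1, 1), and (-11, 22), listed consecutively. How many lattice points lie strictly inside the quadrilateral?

236

Using the shoelace formula, 2A = |[(-1)·6 − 16·20] + [16·1 − 1·6] + [1·22 − (-11)·1] + [(-11)·20 − (-1)·22]| = 481, so the area is 240.5.
The number of boundary lattice points is Σ gcd(|Δx|,|Δy|) = gcd(17,14) + gcd(15,5) + gcd(12,21) + gcd(10,2) = 1+5+3+2 = 11.
By Pick's theorem A = I + B/2 − 1, so I = 240.5 − 11/2 + 1 = 236.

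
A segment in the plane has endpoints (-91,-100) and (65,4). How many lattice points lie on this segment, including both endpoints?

53

The number of lattice points on a segment between lattice points is gcd(|Δx|,|Δy|) + 1 = gcd(156,104) + 1 = 52 + 1 = 53.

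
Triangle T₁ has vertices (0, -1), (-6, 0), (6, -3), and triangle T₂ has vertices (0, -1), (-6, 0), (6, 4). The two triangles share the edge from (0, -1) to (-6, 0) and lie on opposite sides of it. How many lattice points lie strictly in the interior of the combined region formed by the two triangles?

The union is the simple quadrilateral with vertices (0, -1), (6, -3), (-6, 0), (6, 4) in order.
By the shoelace formula, twice the signed area is |[0·(-3) − 6·(-1)] + [6·0 − (-6)·(-3)] + [(-6)·4 − 6·0] + [6·(-1) − 0·4]| = 42, so the area is 21.
Summing gcd(|Δx|,|Δy|) over the edges gives the boundary count: gcd(6,2) + gcd(12,3) + gcd(12,4) + gcd(6,5) = 2+3+4+1 = 10.
By Pick's theorem I = A − B/2 + 1 = 21 − 10/2 + 1 = 17.

17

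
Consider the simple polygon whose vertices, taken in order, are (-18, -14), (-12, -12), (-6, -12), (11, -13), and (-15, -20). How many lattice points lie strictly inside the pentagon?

112

The shoelace formula gives twice the area as |((-18)·(-12) − (-12)·(-14)) + ((-12)·(-12) − (-6)·(-12)) + ((-6)·(-13) − 11·(-12)) + (11·(-20) − (-15)·(-13)) + ((-15)·(-14) − (-18)·(-20))| = 235, so the area is 117.5.
Summing gcd(|Δx|,|Δy|) over the edges gives the boundary count: gcd(6,2) + gcd(6,0) + gcd(17,1) + gcd(26,7) + gcd(3,6) = 2+6+1+1+3 = 13.
Pick's theorem gives I = A − B/2 + 1 = 117.5 − 13/2 + 1 = 112.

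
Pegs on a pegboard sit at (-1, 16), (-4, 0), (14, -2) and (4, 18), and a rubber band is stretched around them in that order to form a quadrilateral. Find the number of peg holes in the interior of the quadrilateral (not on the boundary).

Using the shoelace formula, 2A = |[(-1)·0 − (-4)·16] + [(-4)·(-2) − 14·0] + [14·18 − 4·(-2)] + [4·16 − (-1)·18]| = 414, so the area is 207.
The number of boundary lattice points is Σ gcd(|Δx|,|Δy|) = gcd(3,16) + gcd(18,2) + gcd(10,20) + gcd(5,2) = 1+2+10+1 = 14.
By Pick's theorem A = I + B/2 − 1, so I = 207 − 14/2 + 1 = 201.

201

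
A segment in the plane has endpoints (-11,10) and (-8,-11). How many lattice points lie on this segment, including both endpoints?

4

The number of lattice points on a segment between lattice points is gcd(|Δx|,|Δy|) + 1 = gcd(3,21) + 1 = 3 + 1 = 4.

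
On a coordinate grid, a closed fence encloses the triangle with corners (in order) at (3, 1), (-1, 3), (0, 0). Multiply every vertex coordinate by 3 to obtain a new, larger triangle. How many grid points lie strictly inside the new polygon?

By the shoelace formula, twice the signed area is |[3·3 − (-1)·1] + [(-1)·0 − 0·3] + [0·1 − 3·0]| = 10, so the area is 5.
The number of boundary lattice points is Σ gcd(|Δx|,|Δy|) = gcd(4,2) + gcd(1,3) + gcd(3,1) = 2+1+1 = 4.
Scaling by 3 multiplies the area by 3² = 9 (so the new area is 45) and multiplies the boundary lattice-point count by 3, giving 12.
By Pick's theorem, the interior count of the dilated polygon is 45 − 12/2 + 1 = 40.

40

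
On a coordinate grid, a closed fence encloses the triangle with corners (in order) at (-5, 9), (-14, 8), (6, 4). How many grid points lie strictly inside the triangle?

26

Using the shoelace formula, 2A = |((-5)·8 − (-14)·9) + ((-14)·4 − 6·8) + (6·9 − (-5)·4)| = 56, so the area is 28.
The number of boundary lattice points is Σ gcd(|Δx|,|Δy|) = gcd(9,1) + gcd(20,4) + gcd(11,5) = 1+4+1 = 6.
By Pick's theorem A = I + B/2 − 1, so I = 28 − 6/2 + 1 = 26.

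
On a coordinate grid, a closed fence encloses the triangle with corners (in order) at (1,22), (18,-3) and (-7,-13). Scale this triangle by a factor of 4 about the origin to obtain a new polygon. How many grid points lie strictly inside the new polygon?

Using the shoelace formula, 2A = |[1·(-3) − 18·22] + [18·(-13) − (-7)·(-3)] + [(-7)·22 − 1·(-13)]| = 795, so the area is 397.5.
Summing gcd(|Δx|,|Δy|) over the edges gives the boundary count: gcd(17,25) + gcd(25,10) + gcd(8,35) = 1+5+1 = 7.
Scaling by 4 multiplies the area by 4² = 16 (so the new area is 6360) and multiplies the boundary lattice-point count by 4, giving 28.
By Pick's theorem, the interior count of the dilated polygon is 6360 − 28/2 + 1 = 6347.

6347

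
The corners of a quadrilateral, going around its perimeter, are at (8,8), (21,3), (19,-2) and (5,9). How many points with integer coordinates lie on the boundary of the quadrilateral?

Along each edge there are gcd(|Δx|,|Δy|)+1 lattice points, so counting each shared vertex once the boundary has gcd(13,5) + gcd(2,5) + gcd(14,11) + gcd(3,1) = 1+1+1+1 = 4.

4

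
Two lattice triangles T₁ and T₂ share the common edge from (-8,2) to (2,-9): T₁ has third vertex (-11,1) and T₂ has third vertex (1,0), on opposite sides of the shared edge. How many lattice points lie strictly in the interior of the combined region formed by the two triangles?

The union is the simple quadrilateral with vertices (-8,2), (-11,1), (2,-9), (1,0) in order.
Using the shoelace formula, 2A = |((-8)·1 − (-11)·2) + ((-11)·(-9) − 2·1) + (2·0 − 1·(-9)) + (1·2 − (-8)·0)| = 122, so the area is 61.
Summing gcd(|Δx|,|Δy|) over the edges gives the boundary count: gcd(3,1) + gcd(13,10) + gcd(1,9) + gcd(9,2) = 1+1+1+1 = 4.
By Pick's theorem I = A − B/2 + 1 = 61 − 4/2 + 1 = 60.

60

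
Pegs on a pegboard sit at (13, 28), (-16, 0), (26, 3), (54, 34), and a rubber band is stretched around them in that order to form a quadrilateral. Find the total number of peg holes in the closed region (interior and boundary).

1100

Using the shoelace formula, 2A = |(13·0 − (-16)·28) + ((-16)·3 − 26·0) + (26·34 − 54·3) + (54·28 − 13·34)| = 2192, so the area is 1096.
Along each edge there are gcd(|Δx|,|Δy|)+1 lattice points, so counting each shared vertex once the boundary has gcd(29,28) + gcd(42,3) + gcd(28,31) + gcd(41,6) = 1+3+1+1 = 6.
Pick's theorem gives I = A − B/2 + 1 = 1096 − 6/2 + 1 = 1094, so the closed region contains I + B = 1094 + 6 = 1100 lattice points.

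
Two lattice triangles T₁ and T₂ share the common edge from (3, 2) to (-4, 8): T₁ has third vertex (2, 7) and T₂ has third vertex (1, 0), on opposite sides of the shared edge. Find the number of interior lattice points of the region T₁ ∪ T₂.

The union is the simple quadrilateral with vertices (3, 2), (2, 7), (-4, 8), (1, 0) in order.
The shoelace formula gives twice the area as |[3·7 − 2·2] + [2·8 − (-4)·7] + [(-4)·0 − 1·8] + [1·2 − 3·0]| = 55, so the area is 55/2.
The number of boundary lattice points is Σ gcd(|Δx|,|Δy|) = gcd(1,5) + gcd(6,1) + gcd(5,8) + gcd(2,2) = 1+1+1+2 = 5.
By Pick's theorem I = A − B/2 + 1 = 55/2 − 5/2 + 1 = 26.

26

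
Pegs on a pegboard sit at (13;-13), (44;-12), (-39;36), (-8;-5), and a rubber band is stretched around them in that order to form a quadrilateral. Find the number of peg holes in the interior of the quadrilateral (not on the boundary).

The shoelace formula gives twice the area as |(13·(-12) − 44·(-13)) + (44·36 − (-39)·(-12)) + ((-39)·(-5) − (-8)·36) + ((-8)·(-13) − 13·(-5))| = 2184, so the area is 1092.
The number of boundary lattice points is Σ gcd(|Δx|,|Δy|) = gcd(31,1) + gcd(83,48) + gcd(31,41) + gcd(21,8) = 1+1+1+1 = 4.
Pick's theorem gives I = A − B/2 + 1 = 1092 − 4/2 + 1 = 1091.

1091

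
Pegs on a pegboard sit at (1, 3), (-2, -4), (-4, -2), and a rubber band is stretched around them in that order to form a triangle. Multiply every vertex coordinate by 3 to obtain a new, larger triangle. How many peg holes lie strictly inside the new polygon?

79

Using the shoelace formula, 2A = |(1·(-4) − (-2)·3) + ((-2)·(-2) − (-4)·(-4)) + ((-4)·3 − 1·(-2))| = 20, so the area is 10.
The number of boundary lattice points is Σ gcd(|Δx|,|Δy|) = gcd(3,7) + gcd(2,2) + gcd(5,5) = 1+2+5 = 8.
Scaling by 3 multiplies the area by 3² = 9 (so the new area is 90) and multiplies the boundary lattice-point count by 3, giving 24.
By Pick's theorem, the interior count of the dilated polygon is 90 − 24/2 + 1 = 79.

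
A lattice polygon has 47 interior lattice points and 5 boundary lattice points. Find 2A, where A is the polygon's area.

97

By Pick's theorem, A = I + B/2 − 1 = 47 + 5/2 − 1 = 97/2.
Hence 2A = 97.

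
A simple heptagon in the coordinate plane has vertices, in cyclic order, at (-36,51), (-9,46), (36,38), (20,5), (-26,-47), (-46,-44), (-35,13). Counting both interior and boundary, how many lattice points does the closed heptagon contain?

4534

By the shoelace formula, twice the signed area is |[(-36)·46 − (-9)·51] + [(-9)·38 − 36·46] + [36·5 − 20·38] + [20·(-47) − (-26)·5] + [(-26)·(-44) − (-46)·(-47)] + [(-46)·13 − (-35)·(-44)] + [(-35)·51 − (-36)·13]| = 9058, so the area is 4529.
Along each edge there are gcd(|Δx|,|Δy|)+1 lattice points, so counting each shared vertex once the boundary has gcd(27,5) + gcd(45,8) + gcd(16,33) + gcd(46,52) + gcd(20,3) + gcd(11,57) + gcd(1,38) = 1+1+1+2+1+1+1 = 8.
Pick's theorem gives I = A − B/2 + 1 = 4529 − 8/2 + 1 = 4526, so the closed region contains I + B = 4526 + 8 = 4534 lattice points.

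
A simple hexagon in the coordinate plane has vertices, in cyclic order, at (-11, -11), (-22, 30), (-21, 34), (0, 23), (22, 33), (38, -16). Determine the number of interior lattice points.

The shoelace formula gives twice the area as |[(-11)·30 − (-22)·(-11)] + [(-22)·34 − (-21)·30] + [(-21)·23 − 0·34] + [0·33 − 22·23] + [22·(-16) − 38·33] + [38·(-11) − (-11)·(-16)]| = 3879, so the area is 1939.5.
The number of boundary lattice points is Σ gcd(|Δx|,|Δy|) = gcd(11,41) + gcd(1,4) + gcd(21,11) + gcd(22,10) + gcd(16,49) + gcd(49,5) = 1+1+1+2+1+1 = 7.
Pick's theorem gives I = A − B/2 + 1 = 1939.5 − 7/2 + 1 = 1937.

1937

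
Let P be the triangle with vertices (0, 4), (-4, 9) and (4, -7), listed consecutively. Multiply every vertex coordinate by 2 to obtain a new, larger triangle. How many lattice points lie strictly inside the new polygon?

39

By the shoelace formula, twice the signed area is |[0·9 − (-4)·4] + [(-4)·(-7) − 4·9] + [4·4 − 0·(-7)]| = 24, so the area is 12.
Summing gcd(|Δx|,|Δy|) over the edges gives the boundary count: gcd(4,5) + gcd(8,16) + gcd(4,11) = 1+8+1 = 10.
Scaling by 2 multiplies the area by 2² = 4 (so the new area is 48) and multiplies the boundary lattice-point count by 2, giving 20.
By Pick's theorem, the interior count of the dilated polygon is 48 − 20/2 + 1 = 39.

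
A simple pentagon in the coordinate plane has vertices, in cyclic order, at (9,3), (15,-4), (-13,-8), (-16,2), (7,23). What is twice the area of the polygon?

975

Using the shoelace formula, 2A = |(9·(-4) − 15·3) + (15·(-8) − (-13)·(-4)) + ((-13)·2 − (-16)·(-8)) + ((-16)·23 − 7·2) + (7·3 − 9·23)| = 975, so the area is 487.5.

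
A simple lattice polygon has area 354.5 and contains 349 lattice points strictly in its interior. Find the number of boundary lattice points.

13

Pick's theorem gives A = I + B/2 − 1, so B = 2(A − I + 1) = 2(354.5 − 349 + 1) = 13.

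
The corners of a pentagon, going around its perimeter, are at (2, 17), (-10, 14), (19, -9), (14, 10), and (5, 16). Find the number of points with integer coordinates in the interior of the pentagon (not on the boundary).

279

The shoelace formula gives twice the area as |(2·14 − (-10)·17) + ((-10)·(-9) − 19·14) + (19·10 − 14·(-9)) + (14·16 − 5·10) + (5·17 − 2·16)| = 565, so the area is 565/2.
Along each edge there are gcd(|Δx|,|Δy|)+1 lattice points, so counting each shared vertex once the boundary has gcd(12,3) + gcd(29,23) + gcd(5,19) + gcd(9,6) + gcd(3,1) = 3+1+1+3+1 = 9.
By Pick's theorem A = I + B/2 − 1, so I = 565/2 − 9/2 + 1 = 279.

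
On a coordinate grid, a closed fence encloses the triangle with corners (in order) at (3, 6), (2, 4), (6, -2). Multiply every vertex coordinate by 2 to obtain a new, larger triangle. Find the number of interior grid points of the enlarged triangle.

The shoelace formula gives twice the area as |[3·4 − 2·6] + [2·(-2) − 6·4] + [6·6 − 3·(-2)]| = 14, so the area is 7.
The number of boundary lattice points is Σ gcd(|Δx|,|Δy|) = gcd(1,2) + gcd(4,6) + gcd(3,8) = 1+2+1 = 4.
Scaling by 2 multiplies the area by 2² = 4 (so the new area is 28) and multiplies the boundary lattice-point count by 2, giving 8.
By Pick's theorem, the interior count of the dilated polygon is 28 − 8/2 + 1 = 25.

25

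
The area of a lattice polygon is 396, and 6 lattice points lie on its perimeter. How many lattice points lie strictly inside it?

From Pick's theorem, I = A − B/2 + 1 = 396 − 6/2 + 1 = 394.

394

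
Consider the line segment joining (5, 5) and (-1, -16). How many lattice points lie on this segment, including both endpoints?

4

The number of lattice points on a segment between lattice points is gcd(|Δx|,|Δy|) + 1 = gcd(6,21) + 1 = 3 + 1 = 4.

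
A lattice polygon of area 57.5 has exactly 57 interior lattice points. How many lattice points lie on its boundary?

3

Pick's theorem gives A = I + B/2 − 1, so B = 2(A − I + 1) = 2(57.5 − 57 + 1) = 3.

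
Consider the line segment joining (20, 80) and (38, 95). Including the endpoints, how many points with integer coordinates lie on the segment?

4

The number of lattice points on a segment between lattice points is gcd(|Δx|,|Δy|) + 1 = gcd(18,15) + 1 = 3 + 1 = 4.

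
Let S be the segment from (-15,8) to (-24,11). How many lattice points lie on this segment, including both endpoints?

The number of lattice points on a segment between lattice points is gcd(|Δx|,|Δy|) + 1 = gcd(9,3) + 1 = 3 + 1 = 4.

4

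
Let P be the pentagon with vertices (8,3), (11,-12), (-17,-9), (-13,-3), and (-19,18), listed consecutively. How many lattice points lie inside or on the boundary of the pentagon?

502

Using the shoelace formula, 2A = |[8·(-12) − 11·3] + [11·(-9) − (-17)·(-12)] + [(-17)·(-3) − (-13)·(-9)] + [(-13)·18 − (-19)·(-3)] + [(-19)·3 − 8·18]| = 990, so the area is 495.
The number of boundary lattice points is Σ gcd(|Δx|,|Δy|) = gcd(3,15) + gcd(28,3) + gcd(4,6) + gcd(6,21) + gcd(27,15) = 3+1+2+3+3 = 12.
Pick's theorem gives I = A − B/2 + 1 = 495 − 12/2 + 1 = 490, so the closed region contains I + B = 490 + 12 = 502 lattice points.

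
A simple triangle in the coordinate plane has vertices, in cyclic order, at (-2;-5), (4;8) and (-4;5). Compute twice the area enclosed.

The shoelace formula gives twice the area as |((-2)·8 − 4·(-5)) + (4·5 − (-4)·8) + ((-4)·(-5) − (-2)·5)| = 86, so the area is 43.

86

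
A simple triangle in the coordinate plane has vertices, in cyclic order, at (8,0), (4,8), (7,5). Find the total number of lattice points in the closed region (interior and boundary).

11

The shoelace formula gives twice the area as |[8·8 − 4·0] + [4·5 − 7·8] + [7·0 − 8·5]| = 12, so the area is 6.
Summing gcd(|Δx|,|Δy|) over the edges gives the boundary count: gcd(4,8) + gcd(3,3) + gcd(1,5) = 4+3+1 = 8.
Pick's theorem gives I = A − B/2 + 1 = 6 − 8/2 + 1 = 3, so the closed region contains I + B = 3 + 8 = 11 lattice points.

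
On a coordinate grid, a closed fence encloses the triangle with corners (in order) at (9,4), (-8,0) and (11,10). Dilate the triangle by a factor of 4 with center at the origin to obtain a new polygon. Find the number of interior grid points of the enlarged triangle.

Using the shoelace formula, 2A = |[9·0 − (-8)·4] + [(-8)·10 − 11·0] + [11·4 − 9·10]| = 94, so the area is 47.
Along each edge there are gcd(|Δx|,|Δy|)+1 lattice points, so counting each shared vertex once the boundary has gcd(17,4) + gcd(19,10) + gcd(2,6) = 1+1+2 = 4.
Scaling by 4 multiplies the area by 4² = 16 (so the new area is 752) and multiplies the boundary lattice-point count by 4, giving 16.
By Pick's theorem, the interior count of the dilated polygon is 752 − 16/2 + 1 = 745.

745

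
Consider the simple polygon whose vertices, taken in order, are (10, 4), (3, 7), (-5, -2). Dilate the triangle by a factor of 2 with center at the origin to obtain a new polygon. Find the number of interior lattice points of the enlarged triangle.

170

Using the shoelace formula, 2A = |[10·7 − 3·4] + [3·(-2) − (-5)·7] + [(-5)·4 − 10·(-2)]| = 87, so the area is 87/2.
Along each edge there are gcd(|Δx|,|Δy|)+1 lattice points, so counting each shared vertex once the boundary has gcd(7,3) + gcd(8,9) + gcd(15,6) = 1+1+3 = 5.
Scaling by 2 multiplies the area by 2² = 4 (so the new area is 174) and multiplies the boundary lattice-point count by 2, giving 10.
By Pick's theorem, the interior count of the dilated polygon is 174 − 10/2 + 1 = 170.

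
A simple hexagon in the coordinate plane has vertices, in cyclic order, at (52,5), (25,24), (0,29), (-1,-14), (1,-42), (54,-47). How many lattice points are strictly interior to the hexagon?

The shoelace formula gives twice the area as |(52·24 − 25·5) + (25·29 − 0·24) + (0·(-14) − (-1)·29) + ((-1)·(-42) − 1·(-14)) + (1·(-47) − 54·(-42)) + (54·5 − 52·(-47))| = 6868, so the area is 3434.
The number of boundary lattice points is Σ gcd(|Δx|,|Δy|) = gcd(27,19) + gcd(25,5) + gcd(1,43) + gcd(2,28) + gcd(53,5) + gcd(2,52) = 1+5+1+2+1+2 = 12.
Pick's theorem gives I = A − B/2 + 1 = 3434 − 12/2 + 1 = 3429.

3429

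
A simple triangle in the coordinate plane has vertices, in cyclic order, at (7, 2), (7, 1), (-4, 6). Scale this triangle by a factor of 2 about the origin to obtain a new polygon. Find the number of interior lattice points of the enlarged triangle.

20

The shoelace formula gives twice the area as |(7·1 − 7·2) + (7·6 − (-4)·1) + ((-4)·2 − 7·6)| = 11, so the area is 11/2.
The number of boundary lattice points is Σ gcd(|Δx|,|Δy|) = gcd(0,1) + gcd(11,5) + gcd(11,4) = 1+1+1 = 3.
Scaling by 2 multiplies the area by 2² = 4 (so the new area is 22) and multiplies the boundary lattice-point count by 2, giving 6.
By Pick's theorem, the interior count of the dilated polygon is 22 − 6/2 + 1 = 20.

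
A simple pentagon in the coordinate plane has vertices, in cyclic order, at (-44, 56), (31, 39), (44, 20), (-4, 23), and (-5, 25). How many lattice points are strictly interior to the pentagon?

1308

The shoelace formula gives twice the area as |[(-44)·39 − 31·56] + [31·20 − 44·39] + [44·23 − (-4)·20] + [(-4)·25 − (-5)·23] + [(-5)·56 − (-44)·25]| = 2621, so the area is 1310.5.
The number of boundary lattice points is Σ gcd(|Δx|,|Δy|) = gcd(75,17) + gcd(13,19) + gcd(48,3) + gcd(1,2) + gcd(39,31) = 1+1+3+1+1 = 7.
Pick's theorem gives I = A − B/2 + 1 = 1310.5 − 7/2 + 1 = 1308.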